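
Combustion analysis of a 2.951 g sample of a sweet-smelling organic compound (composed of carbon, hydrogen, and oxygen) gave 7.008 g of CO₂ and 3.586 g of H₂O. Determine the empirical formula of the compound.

mol C = 7.008 g CO₂ ÷ 44.009 g/mol = 0.15924 mol
mol H = 2 × 3.586 g H₂O ÷ 18.015 g/mol = 0.39811 mol
mass O = 2.951 − (1.9126 + 0.40130) = 0.63707 g → mol O = 0.63707 ÷ 15.999 = 0.039819 mol
Divide by the smallest (0.039819 mol): C 3.999, H 9.998, O 1.000

C4H10O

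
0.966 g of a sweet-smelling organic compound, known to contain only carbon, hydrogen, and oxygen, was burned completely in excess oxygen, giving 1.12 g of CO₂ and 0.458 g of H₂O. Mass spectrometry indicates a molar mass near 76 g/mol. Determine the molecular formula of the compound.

mol C = 1.12 g CO₂ ÷ 44.009 g/mol = 0.02545 mol
mol H = 2 × 0.458 g H₂O ÷ 18.015 g/mol = 0.05085 mol
mass O = 0.966 − (0.3057 + 0.05125) = 0.6091 g → mol O = 0.6091 ÷ 15.999 = 0.03807 mol
Divide by the smallest (0.02545 mol): C 1.000, H 1.998, O 1.496
Multiplying each by 2 gives whole numbers: C 2.00, H 4.00, O 2.99
Empirical formula: C2H4O3
Empirical-formula mass = 76.05 g/mol; 76 ÷ 76.05 ≈ 1, so the molecular formula is C2H4O3.

C2H4O3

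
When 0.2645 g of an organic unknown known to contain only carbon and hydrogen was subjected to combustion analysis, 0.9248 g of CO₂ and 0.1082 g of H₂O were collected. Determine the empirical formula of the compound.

C7H4

mol C = 0.9248 g CO₂ ÷ 44.009 g/mol = 0.021014 mol
mol H = 2 × 0.1082 g H₂O ÷ 18.015 g/mol = 0.012012 mol
Divide by the smallest (0.012012 mol): C 1.749, H 1.000
Multiplying each by 4 gives whole numbers: C 7.00, H 4.00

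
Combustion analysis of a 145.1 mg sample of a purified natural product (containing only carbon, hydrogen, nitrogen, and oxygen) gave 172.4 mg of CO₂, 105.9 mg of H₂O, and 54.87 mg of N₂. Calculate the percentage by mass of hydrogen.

8.17%

mol C = 0.1724 g CO₂ ÷ 44.009 g/mol = 0.0039174 mol
mol H = 2 × 0.1059 g H₂O ÷ 18.015 g/mol = 0.011757 mol
mol N = 2 × 0.05487 g N₂ ÷ 28.014 g/mol = 0.0039173 mol
mass O = 0.1451 − (0.047052 + 0.011851 + 0.054870) = 0.031327 g → mol O = 0.031327 ÷ 15.999 = 0.0019581 mol
mass % H = 0.011851 g ÷ 0.1451 g × 100%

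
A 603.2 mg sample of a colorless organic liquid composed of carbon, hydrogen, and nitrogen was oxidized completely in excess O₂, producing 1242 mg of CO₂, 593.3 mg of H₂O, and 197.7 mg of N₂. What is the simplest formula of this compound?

mol C = 1.242 g CO₂ ÷ 44.009 g/mol = 0.028222 mol
mol H = 2 × 0.5933 g H₂O ÷ 18.015 g/mol = 0.065867 mol
mol N = 2 × 0.1977 g N₂ ÷ 28.014 g/mol = 0.014114 mol
Divide by the smallest (0.014114 mol): C 1.999, H 4.667, N 1.000
Multiplying each by 3 gives whole numbers: C 6.00, H 14.00, N 3.00

C6H14N3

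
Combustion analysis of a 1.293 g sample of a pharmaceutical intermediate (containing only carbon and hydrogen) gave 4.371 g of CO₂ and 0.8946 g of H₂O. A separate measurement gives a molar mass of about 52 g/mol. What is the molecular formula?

C4H4

mol C = 4.371 g CO₂ ÷ 44.009 g/mol = 0.099321 mol
mol H = 2 × 0.8946 g H₂O ÷ 18.015 g/mol = 0.099317 mol
Divide by the smallest (0.099317 mol): C 1.000, H 1.000
Empirical formula: CH
Empirical-formula mass = 13.02 g/mol; 52 ÷ 13.02 ≈ 4, so the molecular formula is C4H4.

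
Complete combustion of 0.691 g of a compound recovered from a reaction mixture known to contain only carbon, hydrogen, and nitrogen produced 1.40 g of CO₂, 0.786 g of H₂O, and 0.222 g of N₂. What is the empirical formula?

C4H11N2

mol C = 1.40 g CO₂ ÷ 44.009 g/mol = 0.03181 mol
mol H = 2 × 0.786 g H₂O ÷ 18.015 g/mol = 0.08726 mol
mol N = 2 × 0.222 g N₂ ÷ 28.014 g/mol = 0.01585 mol
Divide by the smallest (0.01585 mol): C 2.007, H 5.506, N 1.000
Multiplying each by 2 gives whole numbers: C 4.01, H 11.01, N 2.00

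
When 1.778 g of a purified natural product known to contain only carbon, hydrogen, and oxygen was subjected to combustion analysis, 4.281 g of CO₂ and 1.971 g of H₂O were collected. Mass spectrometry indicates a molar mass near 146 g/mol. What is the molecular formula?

mol C = 4.281 g CO₂ ÷ 44.009 g/mol = 0.097276 mol
mol H = 2 × 1.971 g H₂O ÷ 18.015 g/mol = 0.21882 mol
mass O = 1.778 − (1.1684 + 0.22057) = 0.38906 g → mol O = 0.38906 ÷ 15.999 = 0.024317 mol
Divide by the smallest (0.024317 mol): C 4.000, H 8.998, O 1.000
Empirical formula: C4H9O
Empirical-formula mass = 73.11 g/mol; 146 ÷ 73.11 ≈ 2, so the molecular formula is C8H18O2.

C8H18O2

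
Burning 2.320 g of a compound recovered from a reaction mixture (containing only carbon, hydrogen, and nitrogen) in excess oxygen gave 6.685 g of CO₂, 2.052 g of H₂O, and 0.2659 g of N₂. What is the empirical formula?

mol C = 6.685 g CO₂ ÷ 44.009 g/mol = 0.15190 mol
mol H = 2 × 2.052 g H₂O ÷ 18.015 g/mol = 0.22781 mol
mol N = 2 × 0.2659 g N₂ ÷ 28.014 g/mol = 0.018983 mol
Divide by the smallest (0.018983 mol): C 8.002, H 12.001, N 1.000

C8H12N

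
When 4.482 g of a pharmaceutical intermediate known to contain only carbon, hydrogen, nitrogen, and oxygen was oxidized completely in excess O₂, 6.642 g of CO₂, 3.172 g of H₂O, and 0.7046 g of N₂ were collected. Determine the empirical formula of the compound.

mol C = 6.642 g CO₂ ÷ 44.009 g/mol = 0.15092 mol
mol H = 2 × 3.172 g H₂O ÷ 18.015 g/mol = 0.35215 mol
mol N = 2 × 0.7046 g N₂ ÷ 28.014 g/mol = 0.050303 mol
mass O = 4.482 − (1.8127 + 0.35497 + 0.70460) = 1.6097 g → mol O = 1.6097 ÷ 15.999 = 0.10061 mol
Divide by the smallest (0.050303 mol): C 3.000, H 7.001, N 1.000, O 2.000

C3H7NO2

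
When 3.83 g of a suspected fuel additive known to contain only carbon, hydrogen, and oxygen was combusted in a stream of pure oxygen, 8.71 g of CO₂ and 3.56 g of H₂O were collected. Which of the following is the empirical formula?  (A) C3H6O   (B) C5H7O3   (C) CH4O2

(A) C3H6O

mol C = 8.71 g CO₂ ÷ 44.009 g/mol = 0.1979 mol
mol H = 2 × 3.56 g H₂O ÷ 18.015 g/mol = 0.3952 mol
mass O = 3.83 − (2.377 + 0.3984) = 1.054 g → mol O = 1.054 ÷ 15.999 = 0.06591 mol
Divide by the smallest (0.06591 mol): C 3.003, H 5.997, O 1.000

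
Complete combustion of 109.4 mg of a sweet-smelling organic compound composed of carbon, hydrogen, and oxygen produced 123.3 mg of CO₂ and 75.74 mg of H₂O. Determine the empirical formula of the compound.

C2H6O3

mol C = 0.1233 g CO₂ ÷ 44.009 g/mol = 0.0028017 mol
mol H = 2 × 0.07574 g H₂O ÷ 18.015 g/mol = 0.0084085 mol
mass O = 0.1094 − (0.033651 + 0.0084758) = 0.067273 g → mol O = 0.067273 ÷ 15.999 = 0.0042048 mol
Divide by the smallest (0.0028017 mol): C 1.000, H 3.001, O 1.501
Multiplying each by 2 gives whole numbers: C 2.00, H 6.00, O 3.00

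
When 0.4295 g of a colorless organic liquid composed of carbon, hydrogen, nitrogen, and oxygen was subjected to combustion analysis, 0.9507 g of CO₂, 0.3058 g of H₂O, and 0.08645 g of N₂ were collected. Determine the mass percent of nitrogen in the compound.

mol C = 0.9507 g CO₂ ÷ 44.009 g/mol = 0.021602 mol
mol H = 2 × 0.3058 g H₂O ÷ 18.015 g/mol = 0.033949 mol
mol N = 2 × 0.08645 g N₂ ÷ 28.014 g/mol = 0.0061719 mol
mass O = 0.4295 − (0.25947 + 0.034221 + 0.086450) = 0.049362 g → mol O = 0.049362 ÷ 15.999 = 0.0030853 mol
mass % N = 0.086450 g ÷ 0.4295 g × 100%

20.13%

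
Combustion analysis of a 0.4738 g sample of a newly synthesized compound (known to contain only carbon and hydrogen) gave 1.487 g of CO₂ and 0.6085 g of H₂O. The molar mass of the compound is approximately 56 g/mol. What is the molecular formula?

C4H8

mol C = 1.487 g CO₂ ÷ 44.009 g/mol = 0.033789 mol
mol H = 2 × 0.6085 g H₂O ÷ 18.015 g/mol = 0.067555 mol
Divide by the smallest (0.033789 mol): C 1.000, H 1.999
Empirical formula: CH2
Empirical-formula mass = 14.03 g/mol; 56 ÷ 14.03 ≈ 4, so the molecular formula is C4H8.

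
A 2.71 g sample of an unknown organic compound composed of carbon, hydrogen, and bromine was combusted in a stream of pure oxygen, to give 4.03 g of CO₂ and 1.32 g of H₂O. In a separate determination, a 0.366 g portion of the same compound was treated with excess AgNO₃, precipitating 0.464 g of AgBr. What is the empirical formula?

C5H8Br

mol C = 4.03 g CO₂ ÷ 44.009 g/mol = 0.09157 mol
mol H = 2 × 1.32 g H₂O ÷ 18.015 g/mol = 0.1465 mol
From the AgBr data: mol Br per gram of compound = (0.464 ÷ 187.772) ÷ 0.366 = 0.006752 mol/g, so in the 2.71 g combustion sample mol Br = 0.01830 mol
Divide by the smallest (0.01830 mol): C 5.005, H 8.009, Br 1.000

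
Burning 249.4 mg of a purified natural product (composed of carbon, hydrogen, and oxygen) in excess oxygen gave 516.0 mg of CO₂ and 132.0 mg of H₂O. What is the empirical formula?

C4H5O2

mol C = 0.5160 g CO₂ ÷ 44.009 g/mol = 0.011725 mol
mol H = 2 × 0.1320 g H₂O ÷ 18.015 g/mol = 0.014654 mol
mass O = 0.2494 − (0.14083 + 0.014772) = 0.093801 g → mol O = 0.093801 ÷ 15.999 = 0.0058629 mol
Divide by the smallest (0.0058629 mol): C 2.000, H 2.500, O 1.000
Multiplying each by 2 gives whole numbers: C 4.00, H 5.00, O 2.00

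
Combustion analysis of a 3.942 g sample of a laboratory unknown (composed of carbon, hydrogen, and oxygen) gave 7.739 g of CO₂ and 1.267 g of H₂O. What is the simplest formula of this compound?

mol C = 7.739 g CO₂ ÷ 44.009 g/mol = 0.17585 mol
mol H = 2 × 1.267 g H₂O ÷ 18.015 g/mol = 0.14066 mol
mass O = 3.942 − (2.1121 + 0.14179) = 1.6881 g → mol O = 1.6881 ÷ 15.999 = 0.10551 mol
Divide by the smallest (0.10551 mol): C 1.667, H 1.333, O 1.000
Multiplying each by 3 gives whole numbers: C 5.00, H 4.00, O 3.00

C5H4O3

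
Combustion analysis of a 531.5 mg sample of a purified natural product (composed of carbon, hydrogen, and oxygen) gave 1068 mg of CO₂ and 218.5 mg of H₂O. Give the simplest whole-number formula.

mol C = 1.068 g CO₂ ÷ 44.009 g/mol = 0.024268 mol
mol H = 2 × 0.2185 g H₂O ÷ 18.015 g/mol = 0.024258 mol
mass O = 0.5315 − (0.29148 + 0.024452) = 0.21557 g → mol O = 0.21557 ÷ 15.999 = 0.013474 mol
Divide by the smallest (0.013474 mol): C 1.801, H 1.800, O 1.000
Multiplying each by 5 gives whole numbers: C 9.01, H 9.00, O 5.00

C9H9O5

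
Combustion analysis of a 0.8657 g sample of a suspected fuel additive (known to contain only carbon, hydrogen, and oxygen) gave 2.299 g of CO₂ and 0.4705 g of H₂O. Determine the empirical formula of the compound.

C9H9O2

mol C = 2.299 g CO₂ ÷ 44.009 g/mol = 0.052239 mol
mol H = 2 × 0.4705 g H₂O ÷ 18.015 g/mol = 0.052234 mol
mass O = 0.8657 − (0.62745 + 0.052652) = 0.18560 g → mol O = 0.18560 ÷ 15.999 = 0.011601 mol
Divide by the smallest (0.011601 mol): C 4.503, H 4.503, O 1.000
Multiplying each by 2 gives whole numbers: C 9.01, H 9.01, O 2.00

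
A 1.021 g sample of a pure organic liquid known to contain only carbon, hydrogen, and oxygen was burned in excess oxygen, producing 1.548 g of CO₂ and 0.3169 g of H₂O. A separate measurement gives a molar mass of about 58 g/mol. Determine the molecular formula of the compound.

mol C = 1.548 g CO₂ ÷ 44.009 g/mol = 0.035175 mol
mol H = 2 × 0.3169 g H₂O ÷ 18.015 g/mol = 0.035182 mol
mass O = 1.021 − (0.42248 + 0.035463) = 0.56305 g → mol O = 0.56305 ÷ 15.999 = 0.035193 mol
Divide by the smallest (0.035175 mol): C 1.000, H 1.000, O 1.001
Empirical formula: CHO
Empirical-formula mass = 29.02 g/mol; 58 ÷ 29.02 ≈ 2, so the molecular formula is C2H2O2.

C2H2O2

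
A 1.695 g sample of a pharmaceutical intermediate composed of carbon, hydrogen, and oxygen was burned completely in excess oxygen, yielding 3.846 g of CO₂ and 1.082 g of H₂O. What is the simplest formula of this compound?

C8H11O3

mol C = 3.846 g CO₂ ÷ 44.009 g/mol = 0.087391 mol
mol H = 2 × 1.082 g H₂O ÷ 18.015 g/mol = 0.12012 mol
mass O = 1.695 − (1.0497 + 0.12108) = 0.52426 g → mol O = 0.52426 ÷ 15.999 = 0.032768 mol
Divide by the smallest (0.032768 mol): C 2.667, H 3.666, O 1.000
Multiplying each by 3 gives whole numbers: C 8.00, H 11.00, O 3.00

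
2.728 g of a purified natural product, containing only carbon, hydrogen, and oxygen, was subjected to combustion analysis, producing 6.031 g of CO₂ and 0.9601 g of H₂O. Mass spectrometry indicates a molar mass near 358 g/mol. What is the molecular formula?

C18H14O8

mol C = 6.031 g CO₂ ÷ 44.009 g/mol = 0.13704 mol
mol H = 2 × 0.9601 g H₂O ÷ 18.015 g/mol = 0.10659 mol
mass O = 2.728 − (1.6460 + 0.10744) = 0.97457 g → mol O = 0.97457 ÷ 15.999 = 0.060914 mol
Divide by the smallest (0.060914 mol): C 2.250, H 1.750, O 1.000
Multiplying each by 4 gives whole numbers: C 9.00, H 7.00, O 4.00
Empirical formula: C9H7O4
Empirical-formula mass = 179.15 g/mol; 358 ÷ 179.15 ≈ 2, so the molecular formula is C18H14O8.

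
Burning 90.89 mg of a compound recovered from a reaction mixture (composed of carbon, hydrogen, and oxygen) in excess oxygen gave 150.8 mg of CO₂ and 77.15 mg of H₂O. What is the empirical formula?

C4H10O3

mol C = 0.1508 g CO₂ ÷ 44.009 g/mol = 0.0034266 mol
mol H = 2 × 0.07715 g H₂O ÷ 18.015 g/mol = 0.0085651 mol
mass O = 0.09089 − (0.041157 + 0.0086336) = 0.041100 g → mol O = 0.041100 ÷ 15.999 = 0.0025689 mol
Divide by the smallest (0.0025689 mol): C 1.334, H 3.334, O 1.000
Multiplying each by 3 gives whole numbers: C 4.00, H 10.00, O 3.00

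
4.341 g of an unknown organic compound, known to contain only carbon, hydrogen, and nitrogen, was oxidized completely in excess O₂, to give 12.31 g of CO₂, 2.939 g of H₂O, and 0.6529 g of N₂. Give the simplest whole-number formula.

mol C = 12.31 g CO₂ ÷ 44.009 g/mol = 0.27972 mol
mol H = 2 × 2.939 g H₂O ÷ 18.015 g/mol = 0.32628 mol
mol N = 2 × 0.6529 g N₂ ÷ 28.014 g/mol = 0.046612 mol
Divide by the smallest (0.046612 mol): C 6.001, H 7.000, N 1.000

C6H7N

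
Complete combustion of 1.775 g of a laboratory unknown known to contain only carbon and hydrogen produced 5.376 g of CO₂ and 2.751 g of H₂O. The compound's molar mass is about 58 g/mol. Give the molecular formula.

mol C = 5.376 g CO₂ ÷ 44.009 g/mol = 0.12216 mol
mol H = 2 × 2.751 g H₂O ÷ 18.015 g/mol = 0.30541 mol
Divide by the smallest (0.12216 mol): C 1.000, H 2.500
Multiplying each by 2 gives whole numbers: C 2.00, H 5.00
Empirical formula: C2H5
Empirical-formula mass = 29.06 g/mol; 58 ÷ 29.06 ≈ 2, so the molecular formula is C4H10.

C4H10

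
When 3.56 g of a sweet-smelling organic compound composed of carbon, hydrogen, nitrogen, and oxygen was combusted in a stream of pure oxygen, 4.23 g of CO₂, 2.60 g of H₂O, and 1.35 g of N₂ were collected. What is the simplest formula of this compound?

C2H6N2O

mol C = 4.23 g CO₂ ÷ 44.009 g/mol = 0.09612 mol
mol H = 2 × 2.60 g H₂O ÷ 18.015 g/mol = 0.2886 mol
mol N = 2 × 1.35 g N₂ ÷ 28.014 g/mol = 0.09638 mol
mass O = 3.56 − (1.154 + 0.2910 + 1.350) = 0.7646 g → mol O = 0.7646 ÷ 15.999 = 0.04779 mol
Divide by the smallest (0.04779 mol): C 2.011, H 6.040, N 2.017, O 1.000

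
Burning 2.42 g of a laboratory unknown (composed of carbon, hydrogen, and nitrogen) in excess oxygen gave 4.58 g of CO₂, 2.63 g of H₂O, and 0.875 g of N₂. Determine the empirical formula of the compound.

mol C = 4.58 g CO₂ ÷ 44.009 g/mol = 0.1041 mol
mol H = 2 × 2.63 g H₂O ÷ 18.015 g/mol = 0.2920 mol
mol N = 2 × 0.875 g N₂ ÷ 28.014 g/mol = 0.06247 mol
Divide by the smallest (0.06247 mol): C 1.666, H 4.674, N 1.000
Multiplying each by 3 gives whole numbers: C 5.00, H 14.02, N 3.00

C5H14N3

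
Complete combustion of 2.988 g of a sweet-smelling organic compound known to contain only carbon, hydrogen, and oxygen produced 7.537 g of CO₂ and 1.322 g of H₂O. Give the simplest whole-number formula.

mol C = 7.537 g CO₂ ÷ 44.009 g/mol = 0.17126 mol
mol H = 2 × 1.322 g H₂O ÷ 18.015 g/mol = 0.14677 mol
mass O = 2.988 − (2.0570 + 0.14794) = 0.78305 g → mol O = 0.78305 ÷ 15.999 = 0.048944 mol
Divide by the smallest (0.048944 mol): C 3.499, H 2.999, O 1.000
Multiplying each by 2 gives whole numbers: C 7.00, H 6.00, O 2.00

C7H6O2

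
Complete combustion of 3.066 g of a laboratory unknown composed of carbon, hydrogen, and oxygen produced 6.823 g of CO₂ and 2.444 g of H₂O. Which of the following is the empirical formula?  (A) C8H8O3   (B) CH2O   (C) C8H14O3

mol C = 6.823 g CO₂ ÷ 44.009 g/mol = 0.15504 mol
mol H = 2 × 2.444 g H₂O ÷ 18.015 g/mol = 0.27133 mol
mass O = 3.066 − (1.8621 + 0.27350) = 0.93036 g → mol O = 0.93036 ÷ 15.999 = 0.058151 mol
Divide by the smallest (0.058151 mol): C 2.666, H 4.666, O 1.000
Multiplying each by 3 gives whole numbers: C 8.00, H 14.00, O 3.00

(C) C8H14O3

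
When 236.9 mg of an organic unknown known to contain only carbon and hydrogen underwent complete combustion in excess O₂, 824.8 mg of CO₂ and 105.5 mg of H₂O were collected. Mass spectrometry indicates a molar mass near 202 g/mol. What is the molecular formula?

C16H10

mol C = 0.8248 g CO₂ ÷ 44.009 g/mol = 0.018742 mol
mol H = 2 × 0.1055 g H₂O ÷ 18.015 g/mol = 0.011712 mol
Divide by the smallest (0.011712 mol): C 1.600, H 1.000
Multiplying each by 5 gives whole numbers: C 8.00, H 5.00
Empirical formula: C8H5
Empirical-formula mass = 101.13 g/mol; 202 ÷ 101.13 ≈ 2, so the molecular formula is C16H10.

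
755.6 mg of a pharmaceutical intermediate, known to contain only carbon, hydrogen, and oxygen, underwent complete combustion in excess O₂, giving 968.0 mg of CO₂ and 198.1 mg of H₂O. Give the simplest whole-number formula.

C3H3O4

mol C = 0.9680 g CO₂ ÷ 44.009 g/mol = 0.021996 mol
mol H = 2 × 0.1981 g H₂O ÷ 18.015 g/mol = 0.021993 mol
mass O = 0.7556 − (0.26419 + 0.022169) = 0.46924 g → mol O = 0.46924 ÷ 15.999 = 0.029330 mol
Divide by the smallest (0.021993 mol): C 1.000, H 1.000, O 1.334
Multiplying each by 3 gives whole numbers: C 3.00, H 3.00, O 4.00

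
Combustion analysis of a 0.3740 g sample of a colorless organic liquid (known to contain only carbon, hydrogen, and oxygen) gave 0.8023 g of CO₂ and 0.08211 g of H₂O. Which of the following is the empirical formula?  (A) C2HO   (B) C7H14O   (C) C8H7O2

mol C = 0.8023 g CO₂ ÷ 44.009 g/mol = 0.018230 mol
mol H = 2 × 0.08211 g H₂O ÷ 18.015 g/mol = 0.0091157 mol
mass O = 0.3740 − (0.21896 + 0.0091887) = 0.14585 g → mol O = 0.14585 ÷ 15.999 = 0.0091160 mol
Divide by the smallest (0.0091157 mol): C 2.000, H 1.000, O 1.000

(A) C2HO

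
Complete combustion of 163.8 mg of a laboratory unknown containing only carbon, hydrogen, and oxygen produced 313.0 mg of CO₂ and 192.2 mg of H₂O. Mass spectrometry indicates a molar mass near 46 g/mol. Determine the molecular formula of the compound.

mol C = 0.3130 g CO₂ ÷ 44.009 g/mol = 0.0071122 mol
mol H = 2 × 0.1922 g H₂O ÷ 18.015 g/mol = 0.021338 mol
mass O = 0.1638 − (0.085424 + 0.021508) = 0.056867 g → mol O = 0.056867 ÷ 15.999 = 0.0035544 mol
Divide by the smallest (0.0035544 mol): C 2.001, H 6.003, O 1.000
Empirical formula: C2H6O
Empirical-formula mass = 46.07 g/mol; 46 ÷ 46.07 ≈ 1, so the molecular formula is C2H6O.

C2H6O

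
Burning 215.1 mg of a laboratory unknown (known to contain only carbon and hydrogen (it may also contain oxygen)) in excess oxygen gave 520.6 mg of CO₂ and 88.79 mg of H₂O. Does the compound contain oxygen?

yes

mol C = 0.5206 g CO₂ ÷ 44.009 g/mol = 0.011829 mol
mol H = 2 × 0.08879 g H₂O ÷ 18.015 g/mol = 0.0098573 mol
C and H account for only 0.15202 g of the 0.2151 g sample; the remaining 0.063081 g must be oxygen.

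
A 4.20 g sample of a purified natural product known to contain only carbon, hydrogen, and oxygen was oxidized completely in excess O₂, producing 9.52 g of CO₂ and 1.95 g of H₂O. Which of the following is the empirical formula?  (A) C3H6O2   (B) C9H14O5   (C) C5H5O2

mol C = 9.52 g CO₂ ÷ 44.009 g/mol = 0.2163 mol
mol H = 2 × 1.95 g H₂O ÷ 18.015 g/mol = 0.2165 mol
mass O = 4.20 − (2.598 + 0.2182) = 1.384 g → mol O = 1.384 ÷ 15.999 = 0.08648 mol
Divide by the smallest (0.08648 mol): C 2.501, H 2.503, O 1.000
Multiplying each by 2 gives whole numbers: C 5.00, H 5.01, O 2.00

(C) C5H5O2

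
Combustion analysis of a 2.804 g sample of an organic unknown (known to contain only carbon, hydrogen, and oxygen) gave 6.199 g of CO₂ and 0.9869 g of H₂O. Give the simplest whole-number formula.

C9H7O4

mol C = 6.199 g CO₂ ÷ 44.009 g/mol = 0.14086 mol
mol H = 2 × 0.9869 g H₂O ÷ 18.015 g/mol = 0.10956 mol
mass O = 2.804 − (1.6918 + 0.11044) = 1.0017 g → mol O = 1.0017 ÷ 15.999 = 0.062611 mol
Divide by the smallest (0.062611 mol): C 2.250, H 1.750, O 1.000
Multiplying each by 4 gives whole numbers: C 9.00, H 7.00, O 4.00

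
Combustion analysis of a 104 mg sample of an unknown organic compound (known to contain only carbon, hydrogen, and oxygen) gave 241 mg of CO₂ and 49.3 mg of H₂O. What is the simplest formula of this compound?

C8H8O3

mol C = 0.241 g CO₂ ÷ 44.009 g/mol = 0.005476 mol
mol H = 2 × 0.0493 g H₂O ÷ 18.015 g/mol = 0.005473 mol
mass O = 0.104 − (0.06577 + 0.005517) = 0.03271 g → mol O = 0.03271 ÷ 15.999 = 0.002044 mol
Divide by the smallest (0.002044 mol): C 2.679, H 2.677, O 1.000
Multiplying each by 3 gives whole numbers: C 8.04, H 8.03, O 3.00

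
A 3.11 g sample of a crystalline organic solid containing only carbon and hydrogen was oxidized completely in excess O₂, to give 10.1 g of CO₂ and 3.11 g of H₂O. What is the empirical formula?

C2H3

mol C = 10.1 g CO₂ ÷ 44.009 g/mol = 0.2295 mol
mol H = 2 × 3.11 g H₂O ÷ 18.015 g/mol = 0.3453 mol
Divide by the smallest (0.2295 mol): C 1.000, H 1.504
Multiplying each by 2 gives whole numbers: C 2.00, H 3.01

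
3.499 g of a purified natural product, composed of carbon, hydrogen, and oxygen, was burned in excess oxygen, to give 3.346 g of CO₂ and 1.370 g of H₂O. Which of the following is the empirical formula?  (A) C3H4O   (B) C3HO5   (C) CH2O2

(C) CH2O2

mol C = 3.346 g CO₂ ÷ 44.009 g/mol = 0.076030 mol
mol H = 2 × 1.370 g H₂O ÷ 18.015 g/mol = 0.15210 mol
mass O = 3.499 − (0.91320 + 0.15331) = 2.4325 g → mol O = 2.4325 ÷ 15.999 = 0.15204 mol
Divide by the smallest (0.076030 mol): C 1.000, H 2.000, O 2.000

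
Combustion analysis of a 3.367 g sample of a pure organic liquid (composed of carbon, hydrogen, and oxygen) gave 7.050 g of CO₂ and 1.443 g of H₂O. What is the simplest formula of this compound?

C2H2O

mol C = 7.050 g CO₂ ÷ 44.009 g/mol = 0.16019 mol
mol H = 2 × 1.443 g H₂O ÷ 18.015 g/mol = 0.16020 mol
mass O = 3.367 − (1.9241 + 0.16148) = 1.2814 g → mol O = 1.2814 ÷ 15.999 = 0.080094 mol
Divide by the smallest (0.080094 mol): C 2.000, H 2.000, O 1.000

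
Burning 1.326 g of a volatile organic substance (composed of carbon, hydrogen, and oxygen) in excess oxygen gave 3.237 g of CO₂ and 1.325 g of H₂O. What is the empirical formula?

mol C = 3.237 g CO₂ ÷ 44.009 g/mol = 0.073553 mol
mol H = 2 × 1.325 g H₂O ÷ 18.015 g/mol = 0.14710 mol
mass O = 1.326 − (0.88345 + 0.14828) = 0.29428 g → mol O = 0.29428 ÷ 15.999 = 0.018393 mol
Divide by the smallest (0.018393 mol): C 3.999, H 7.997, O 1.000

C4H8O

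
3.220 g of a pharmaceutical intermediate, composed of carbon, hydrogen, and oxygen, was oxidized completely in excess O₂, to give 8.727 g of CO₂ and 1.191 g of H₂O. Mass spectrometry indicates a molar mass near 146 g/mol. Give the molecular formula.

mol C = 8.727 g CO₂ ÷ 44.009 g/mol = 0.19830 mol
mol H = 2 × 1.191 g H₂O ÷ 18.015 g/mol = 0.13222 mol
mass O = 3.220 − (2.3818 + 0.13328) = 0.70493 g → mol O = 0.70493 ÷ 15.999 = 0.044061 mol
Divide by the smallest (0.044061 mol): C 4.501, H 3.001, O 1.000
Multiplying each by 2 gives whole numbers: C 9.00, H 6.00, O 2.00
Empirical formula: C9H6O2
Empirical-formula mass = 146.14 g/mol; 146 ÷ 146.14 ≈ 1, so the molecular formula is C9H6O2.

C9H6O2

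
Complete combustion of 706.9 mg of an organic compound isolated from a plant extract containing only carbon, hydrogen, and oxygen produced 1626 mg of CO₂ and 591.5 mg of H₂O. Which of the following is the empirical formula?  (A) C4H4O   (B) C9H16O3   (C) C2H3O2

(B) C9H16O3

mol C = 1.626 g CO₂ ÷ 44.009 g/mol = 0.036947 mol
mol H = 2 × 0.5915 g H₂O ÷ 18.015 g/mol = 0.065667 mol
mass O = 0.7069 − (0.44377 + 0.066193) = 0.19694 g → mol O = 0.19694 ÷ 15.999 = 0.012309 mol
Divide by the smallest (0.012309 mol): C 3.002, H 5.335, O 1.000
Multiplying each by 3 gives whole numbers: C 9.00, H 16.00, O 3.00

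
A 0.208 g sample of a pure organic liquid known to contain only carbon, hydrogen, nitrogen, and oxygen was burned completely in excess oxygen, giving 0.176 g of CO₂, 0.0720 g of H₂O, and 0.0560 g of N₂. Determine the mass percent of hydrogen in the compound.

mol C = 0.176 g CO₂ ÷ 44.009 g/mol = 0.003999 mol
mol H = 2 × 0.0720 g H₂O ÷ 18.015 g/mol = 0.007993 mol
mol N = 2 × 0.0560 g N₂ ÷ 28.014 g/mol = 0.003998 mol
mass O = 0.208 − (0.04803 + 0.008057 + 0.05600) = 0.09591 g → mol O = 0.09591 ÷ 15.999 = 0.005995 mol
mass % H = 0.008057 g ÷ 0.208 g × 100%

3.9%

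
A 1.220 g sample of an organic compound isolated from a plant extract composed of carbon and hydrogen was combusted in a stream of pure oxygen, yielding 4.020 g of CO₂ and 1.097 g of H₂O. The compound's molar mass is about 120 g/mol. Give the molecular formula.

C9H12

mol C = 4.020 g CO₂ ÷ 44.009 g/mol = 0.091345 mol
mol H = 2 × 1.097 g H₂O ÷ 18.015 g/mol = 0.12179 mol
Divide by the smallest (0.091345 mol): C 1.000, H 1.333
Multiplying each by 3 gives whole numbers: C 3.00, H 4.00
Empirical formula: C3H4
Empirical-formula mass = 40.06 g/mol; 120 ÷ 40.06 ≈ 3, so the molecular formula is C9H12.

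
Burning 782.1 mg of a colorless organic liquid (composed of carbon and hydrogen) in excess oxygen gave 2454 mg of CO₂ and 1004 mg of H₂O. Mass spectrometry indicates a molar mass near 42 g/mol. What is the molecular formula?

C3H6

mol C = 2.454 g CO₂ ÷ 44.009 g/mol = 0.055761 mol
mol H = 2 × 1.004 g H₂O ÷ 18.015 g/mol = 0.11146 mol
Divide by the smallest (0.055761 mol): C 1.000, H 1.999
Empirical formula: CH2
Empirical-formula mass = 14.03 g/mol; 42 ÷ 14.03 ≈ 3, so the molecular formula is C3H6.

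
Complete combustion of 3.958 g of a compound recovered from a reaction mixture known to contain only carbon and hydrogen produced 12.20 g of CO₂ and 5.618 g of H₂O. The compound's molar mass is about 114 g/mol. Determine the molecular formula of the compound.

C8H18

mol C = 12.20 g CO₂ ÷ 44.009 g/mol = 0.27722 mol
mol H = 2 × 5.618 g H₂O ÷ 18.015 g/mol = 0.62370 mol
Divide by the smallest (0.27722 mol): C 1.000, H 2.250
Multiplying each by 4 gives whole numbers: C 4.00, H 9.00
Empirical formula: C4H9
Empirical-formula mass = 57.12 g/mol; 114 ÷ 57.12 ≈ 2, so the molecular formula is C8H18.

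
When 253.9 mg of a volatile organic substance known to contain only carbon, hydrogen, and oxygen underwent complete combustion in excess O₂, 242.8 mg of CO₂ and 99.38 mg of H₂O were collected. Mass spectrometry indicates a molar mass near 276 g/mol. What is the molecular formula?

C6H12O12

mol C = 0.2428 g CO₂ ÷ 44.009 g/mol = 0.0055171 mol
mol H = 2 × 0.09938 g H₂O ÷ 18.015 g/mol = 0.011033 mol
mass O = 0.2539 − (0.066265 + 0.011121) = 0.17651 g → mol O = 0.17651 ÷ 15.999 = 0.011033 mol
Divide by the smallest (0.0055171 mol): C 1.000, H 2.000, O 2.000
Empirical formula: CH2O2
Empirical-formula mass = 46.02 g/mol; 276 ÷ 46.02 ≈ 6, so the molecular formula is C6H12O12.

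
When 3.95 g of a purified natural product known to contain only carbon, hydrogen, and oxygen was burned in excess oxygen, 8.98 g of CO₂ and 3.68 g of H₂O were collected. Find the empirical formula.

C3H6O

mol C = 8.98 g CO₂ ÷ 44.009 g/mol = 0.2040 mol
mol H = 2 × 3.68 g H₂O ÷ 18.015 g/mol = 0.4085 mol
mass O = 3.95 − (2.451 + 0.4118) = 1.087 g → mol O = 1.087 ÷ 15.999 = 0.06796 mol
Divide by the smallest (0.06796 mol): C 3.002, H 6.011, O 1.000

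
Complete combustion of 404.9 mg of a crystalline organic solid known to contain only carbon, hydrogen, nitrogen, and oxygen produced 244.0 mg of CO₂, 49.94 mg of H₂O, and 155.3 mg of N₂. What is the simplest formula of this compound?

CHN2O2

mol C = 0.2440 g CO₂ ÷ 44.009 g/mol = 0.0055443 mol
mol H = 2 × 0.04994 g H₂O ÷ 18.015 g/mol = 0.0055443 mol
mol N = 2 × 0.1553 g N₂ ÷ 28.014 g/mol = 0.011087 mol
mass O = 0.4049 − (0.066593 + 0.0055886 + 0.15530) = 0.17742 g → mol O = 0.17742 ÷ 15.999 = 0.011089 mol
Divide by the smallest (0.0055443 mol): C 1.000, H 1.000, N 2.000, O 2.000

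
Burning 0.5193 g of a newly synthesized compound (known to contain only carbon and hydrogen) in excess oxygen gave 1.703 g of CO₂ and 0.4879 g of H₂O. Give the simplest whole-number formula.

mol C = 1.703 g CO₂ ÷ 44.009 g/mol = 0.038697 mol
mol H = 2 × 0.4879 g H₂O ÷ 18.015 g/mol = 0.054166 mol
Divide by the smallest (0.038697 mol): C 1.000, H 1.400
Multiplying each by 5 gives whole numbers: C 5.00, H 7.00

C5H7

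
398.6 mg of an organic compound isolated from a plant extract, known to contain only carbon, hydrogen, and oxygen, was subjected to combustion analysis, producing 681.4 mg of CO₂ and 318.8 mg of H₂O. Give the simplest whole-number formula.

mol C = 0.6814 g CO₂ ÷ 44.009 g/mol = 0.015483 mol
mol H = 2 × 0.3188 g H₂O ÷ 18.015 g/mol = 0.035393 mol
mass O = 0.3986 − (0.18597 + 0.035676) = 0.17696 g → mol O = 0.17696 ÷ 15.999 = 0.011060 mol
Divide by the smallest (0.011060 mol): C 1.400, H 3.200, O 1.000
Multiplying each by 5 gives whole numbers: C 7.00, H 16.00, O 5.00

C7H16O5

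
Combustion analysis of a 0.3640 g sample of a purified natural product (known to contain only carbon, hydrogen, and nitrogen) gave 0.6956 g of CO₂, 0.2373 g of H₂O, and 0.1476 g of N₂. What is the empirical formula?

mol C = 0.6956 g CO₂ ÷ 44.009 g/mol = 0.015806 mol
mol H = 2 × 0.2373 g H₂O ÷ 18.015 g/mol = 0.026345 mol
mol N = 2 × 0.1476 g N₂ ÷ 28.014 g/mol = 0.010538 mol
Divide by the smallest (0.010538 mol): C 1.500, H 2.500, N 1.000
Multiplying each by 2 gives whole numbers: C 3.00, H 5.00, N 2.00

C3H5N2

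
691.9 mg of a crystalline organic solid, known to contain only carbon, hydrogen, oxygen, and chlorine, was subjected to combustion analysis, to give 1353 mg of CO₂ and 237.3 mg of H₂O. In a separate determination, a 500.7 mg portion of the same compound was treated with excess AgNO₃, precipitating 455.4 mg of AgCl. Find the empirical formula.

C7H6ClO2

mol C = 1.353 g CO₂ ÷ 44.009 g/mol = 0.030744 mol
mol H = 2 × 0.2373 g H₂O ÷ 18.015 g/mol = 0.026345 mol
From the AgCl data: mol Cl per gram of compound = (0.4554 ÷ 143.318) ÷ 0.5007 = 0.0063462 mol/g, so in the 0.6919 g combustion sample mol Cl = 0.0043909 mol
mass O = 0.6919 − (0.36926 + 0.026555 + 0.15566) = 0.14042 g → mol O = 0.14042 ÷ 15.999 = 0.0087770 mol
Divide by the smallest (0.0043909 mol): C 7.002, H 6.000, Cl 1.000, O 1.999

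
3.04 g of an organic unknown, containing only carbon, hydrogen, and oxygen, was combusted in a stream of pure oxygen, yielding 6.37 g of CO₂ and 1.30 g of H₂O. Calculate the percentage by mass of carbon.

mol C = 6.37 g CO₂ ÷ 44.009 g/mol = 0.1447 mol
mol H = 2 × 1.30 g H₂O ÷ 18.015 g/mol = 0.1443 mol
mass O = 3.04 − (1.739 + 0.1455) = 1.156 g → mol O = 1.156 ÷ 15.999 = 0.07226 mol
mass % C = 1.739 g ÷ 3.04 g × 100%

57.2%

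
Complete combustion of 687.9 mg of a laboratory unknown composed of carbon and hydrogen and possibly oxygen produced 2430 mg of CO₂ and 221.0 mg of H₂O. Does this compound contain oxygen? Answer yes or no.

no

mol C = 2.430 g CO₂ ÷ 44.009 g/mol = 0.055216 mol
mol H = 2 × 0.2210 g H₂O ÷ 18.015 g/mol = 0.024535 mol
C and H together account for 0.68793 g — essentially the entire 0.6879 g sample — so the compound contains no oxygen.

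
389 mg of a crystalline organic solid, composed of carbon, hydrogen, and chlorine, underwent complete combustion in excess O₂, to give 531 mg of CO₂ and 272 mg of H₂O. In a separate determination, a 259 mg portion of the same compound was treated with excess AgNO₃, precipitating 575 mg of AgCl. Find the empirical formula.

C2H5Cl

mol C = 0.531 g CO₂ ÷ 44.009 g/mol = 0.01207 mol
mol H = 2 × 0.272 g H₂O ÷ 18.015 g/mol = 0.03020 mol
From the AgCl data: mol Cl per gram of compound = (0.575 ÷ 143.318) ÷ 0.259 = 0.01549 mol/g, so in the 0.389 g combustion sample mol Cl = 0.006026 mol
Divide by the smallest (0.006026 mol): C 2.002, H 5.011, Cl 1.000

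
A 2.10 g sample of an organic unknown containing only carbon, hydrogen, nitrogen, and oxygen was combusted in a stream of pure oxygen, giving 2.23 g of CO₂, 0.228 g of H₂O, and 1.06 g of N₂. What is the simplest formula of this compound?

mol C = 2.23 g CO₂ ÷ 44.009 g/mol = 0.05067 mol
mol H = 2 × 0.228 g H₂O ÷ 18.015 g/mol = 0.02531 mol
mol N = 2 × 1.06 g N₂ ÷ 28.014 g/mol = 0.07568 mol
mass O = 2.10 − (0.6086 + 0.02551 + 1.060) = 0.4059 g → mol O = 0.4059 ÷ 15.999 = 0.02537 mol
Divide by the smallest (0.02531 mol): C 2.002, H 1.000, N 2.990, O 1.002

C2HN3O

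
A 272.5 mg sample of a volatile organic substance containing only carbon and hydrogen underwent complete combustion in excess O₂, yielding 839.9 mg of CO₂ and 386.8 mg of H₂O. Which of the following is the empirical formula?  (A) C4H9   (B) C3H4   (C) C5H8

(A) C4H9

mol C = 0.8399 g CO₂ ÷ 44.009 g/mol = 0.019085 mol
mol H = 2 × 0.3868 g H₂O ÷ 18.015 g/mol = 0.042942 mol
Divide by the smallest (0.019085 mol): C 1.000, H 2.250
Multiplying each by 4 gives whole numbers: C 4.00, H 9.00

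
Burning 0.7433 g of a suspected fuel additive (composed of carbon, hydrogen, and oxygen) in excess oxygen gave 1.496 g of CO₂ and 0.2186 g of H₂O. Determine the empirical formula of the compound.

C7H5O4

mol C = 1.496 g CO₂ ÷ 44.009 g/mol = 0.033993 mol
mol H = 2 × 0.2186 g H₂O ÷ 18.015 g/mol = 0.024269 mol
mass O = 0.7433 − (0.40829 + 0.024463) = 0.31055 g → mol O = 0.31055 ÷ 15.999 = 0.019410 mol
Divide by the smallest (0.019410 mol): C 1.751, H 1.250, O 1.000
Multiplying each by 4 gives whole numbers: C 7.01, H 5.00, O 4.00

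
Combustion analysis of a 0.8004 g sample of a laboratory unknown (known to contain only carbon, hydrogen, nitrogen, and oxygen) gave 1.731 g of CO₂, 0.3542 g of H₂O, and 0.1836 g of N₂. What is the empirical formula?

mol C = 1.731 g CO₂ ÷ 44.009 g/mol = 0.039333 mol
mol H = 2 × 0.3542 g H₂O ÷ 18.015 g/mol = 0.039323 mol
mol N = 2 × 0.1836 g N₂ ÷ 28.014 g/mol = 0.013108 mol
mass O = 0.8004 − (0.47243 + 0.039637 + 0.18360) = 0.10474 g → mol O = 0.10474 ÷ 15.999 = 0.0065464 mol
Divide by the smallest (0.0065464 mol): C 6.008, H 6.007, N 2.002, O 1.000

C6H6N2O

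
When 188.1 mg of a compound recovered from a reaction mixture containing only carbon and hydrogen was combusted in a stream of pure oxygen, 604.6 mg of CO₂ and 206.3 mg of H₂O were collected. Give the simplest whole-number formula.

C3H5

mol C = 0.6046 g CO₂ ÷ 44.009 g/mol = 0.013738 mol
mol H = 2 × 0.2063 g H₂O ÷ 18.015 g/mol = 0.022903 mol
Divide by the smallest (0.013738 mol): C 1.000, H 1.667
Multiplying each by 3 gives whole numbers: C 3.00, H 5.00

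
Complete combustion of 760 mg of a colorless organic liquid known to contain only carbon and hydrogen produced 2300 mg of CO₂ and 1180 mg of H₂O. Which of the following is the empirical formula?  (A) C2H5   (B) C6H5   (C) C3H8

mol C = 2.30 g CO₂ ÷ 44.009 g/mol = 0.05226 mol
mol H = 2 × 1.18 g H₂O ÷ 18.015 g/mol = 0.1310 mol
Divide by the smallest (0.05226 mol): C 1.000, H 2.507
Multiplying each by 2 gives whole numbers: C 2.00, H 5.01

(A) C2H5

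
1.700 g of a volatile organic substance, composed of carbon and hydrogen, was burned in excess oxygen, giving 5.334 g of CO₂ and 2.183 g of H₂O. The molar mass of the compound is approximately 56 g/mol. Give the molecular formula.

mol C = 5.334 g CO₂ ÷ 44.009 g/mol = 0.12120 mol
mol H = 2 × 2.183 g H₂O ÷ 18.015 g/mol = 0.24235 mol
Divide by the smallest (0.12120 mol): C 1.000, H 2.000
Empirical formula: CH2
Empirical-formula mass = 14.03 g/mol; 56 ÷ 14.03 ≈ 4, so the molecular formula is C4H8.

C4H8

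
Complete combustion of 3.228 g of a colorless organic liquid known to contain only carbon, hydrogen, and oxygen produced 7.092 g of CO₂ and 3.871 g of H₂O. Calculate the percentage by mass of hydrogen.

13.42%

mol C = 7.092 g CO₂ ÷ 44.009 g/mol = 0.16115 mol
mol H = 2 × 3.871 g H₂O ÷ 18.015 g/mol = 0.42975 mol
mass O = 3.228 − (1.9356 + 0.43319) = 0.85925 g → mol O = 0.85925 ÷ 15.999 = 0.053706 mol
mass % H = 0.43319 g ÷ 3.228 g × 100%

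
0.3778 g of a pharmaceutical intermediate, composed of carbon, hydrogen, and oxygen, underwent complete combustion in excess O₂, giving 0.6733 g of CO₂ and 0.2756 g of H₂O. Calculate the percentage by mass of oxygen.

mol C = 0.6733 g CO₂ ÷ 44.009 g/mol = 0.015299 mol
mol H = 2 × 0.2756 g H₂O ÷ 18.015 g/mol = 0.030597 mol
mass O = 0.3778 − (0.18376 + 0.030841) = 0.16320 g → mol O = 0.16320 ÷ 15.999 = 0.010201 mol
mass % O = 0.16320 g ÷ 0.3778 g × 100%

43.20%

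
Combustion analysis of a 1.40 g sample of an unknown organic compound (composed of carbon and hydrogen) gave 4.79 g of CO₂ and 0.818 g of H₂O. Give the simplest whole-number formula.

C6H5

mol C = 4.79 g CO₂ ÷ 44.009 g/mol = 0.1088 mol
mol H = 2 × 0.818 g H₂O ÷ 18.015 g/mol = 0.09081 mol
Divide by the smallest (0.09081 mol): C 1.199, H 1.000
Multiplying each by 5 gives whole numbers: C 5.99, H 5.00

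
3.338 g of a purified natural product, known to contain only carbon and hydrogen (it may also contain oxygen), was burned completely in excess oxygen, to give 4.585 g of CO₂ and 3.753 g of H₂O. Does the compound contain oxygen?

mol C = 4.585 g CO₂ ÷ 44.009 g/mol = 0.10418 mol
mol H = 2 × 3.753 g H₂O ÷ 18.015 g/mol = 0.41665 mol
C and H account for only 1.6713 g of the 3.338 g sample; the remaining 1.6667 g must be oxygen.

yes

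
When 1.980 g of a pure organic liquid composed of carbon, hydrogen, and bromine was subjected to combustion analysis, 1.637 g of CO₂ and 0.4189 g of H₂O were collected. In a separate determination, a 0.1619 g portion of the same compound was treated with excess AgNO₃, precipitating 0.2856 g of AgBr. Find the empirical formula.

C4H5Br2

mol C = 1.637 g CO₂ ÷ 44.009 g/mol = 0.037197 mol
mol H = 2 × 0.4189 g H₂O ÷ 18.015 g/mol = 0.046506 mol
From the AgBr data: mol Br per gram of compound = (0.2856 ÷ 187.772) ÷ 0.1619 = 0.0093946 mol/g, so in the 1.980 g combustion sample mol Br = 0.018601 mol
Divide by the smallest (0.018601 mol): C 2.000, H 2.500, Br 1.000
Multiplying each by 2 gives whole numbers: C 4.00, H 5.00, Br 2.00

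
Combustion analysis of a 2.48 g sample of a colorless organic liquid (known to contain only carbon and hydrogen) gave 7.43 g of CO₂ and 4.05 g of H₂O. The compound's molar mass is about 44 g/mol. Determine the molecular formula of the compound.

mol C = 7.43 g CO₂ ÷ 44.009 g/mol = 0.1688 mol
mol H = 2 × 4.05 g H₂O ÷ 18.015 g/mol = 0.4496 mol
Divide by the smallest (0.1688 mol): C 1.000, H 2.663
Multiplying each by 3 gives whole numbers: C 3.00, H 7.99
Empirical formula: C3H8
Empirical-formula mass = 44.10 g/mol; 44 ÷ 44.10 ≈ 1, so the molecular formula is C3H8.

C3H8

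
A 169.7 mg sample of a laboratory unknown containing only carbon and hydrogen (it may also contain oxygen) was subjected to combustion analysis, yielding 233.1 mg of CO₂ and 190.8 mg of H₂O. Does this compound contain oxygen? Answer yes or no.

mol C = 0.2331 g CO₂ ÷ 44.009 g/mol = 0.0052966 mol
mol H = 2 × 0.1908 g H₂O ÷ 18.015 g/mol = 0.021182 mol
C and H account for only 0.084970 g of the 0.1697 g sample; the remaining 0.084730 g must be oxygen.

yes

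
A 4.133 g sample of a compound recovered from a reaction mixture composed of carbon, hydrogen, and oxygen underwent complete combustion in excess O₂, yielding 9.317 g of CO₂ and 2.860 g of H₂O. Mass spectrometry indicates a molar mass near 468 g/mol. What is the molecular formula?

mol C = 9.317 g CO₂ ÷ 44.009 g/mol = 0.21171 mol
mol H = 2 × 2.860 g H₂O ÷ 18.015 g/mol = 0.31751 mol
mass O = 4.133 − (2.5428 + 0.32005) = 1.2701 g → mol O = 1.2701 ÷ 15.999 = 0.079389 mol
Divide by the smallest (0.079389 mol): C 2.667, H 3.999, O 1.000
Multiplying each by 3 gives whole numbers: C 8.00, H 12.00, O 3.00
Empirical formula: C8H12O3
Empirical-formula mass = 156.18 g/mol; 468 ÷ 156.18 ≈ 3, so the molecular formula is C24H36O9.

C24H36O9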